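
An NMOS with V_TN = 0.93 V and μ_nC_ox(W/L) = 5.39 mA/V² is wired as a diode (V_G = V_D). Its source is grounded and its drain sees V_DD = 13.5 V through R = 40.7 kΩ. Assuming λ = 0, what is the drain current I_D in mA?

I_D = 0.301 mA

With gate tied to drain, V_GS = V_DS ≥ V_GS − V_TN, so the device is in saturation.
KCL at the drain: ½ k_n (V_GS − V_TN)² = (V_DD − V_GS)/R.
Let x = V_GS − 0.93. Then 110 x² + x − 12.57 = 0, giving x = 0.334 V (positive root), so V_GS = 1.26 V.
I_D = (V_DD − V_GS)/R = (13.5 − 1.26) / 40.7 = 0.301 mA.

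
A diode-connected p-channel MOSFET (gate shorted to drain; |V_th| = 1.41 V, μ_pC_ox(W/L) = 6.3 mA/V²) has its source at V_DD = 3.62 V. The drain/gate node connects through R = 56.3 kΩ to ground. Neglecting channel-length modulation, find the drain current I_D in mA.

With gate tied to drain, V_SG = V_SD ≥ V_SG − |V_th|, so the device is in saturation.
KCL at the drain: ½ k_p (V_SG − |V_th|)² = (V_DD − V_SG)/R.
Let x = V_SG − 1.41. Then 177 x² + x − 2.21 = 0, giving x = 0.109 V (positive root), so V_SG = 1.52 V.
I_D = (V_DD − V_SG)/R = (3.62 − 1.52) / 56.3 = 0.0373 mA.

I_D = 0.0373 mA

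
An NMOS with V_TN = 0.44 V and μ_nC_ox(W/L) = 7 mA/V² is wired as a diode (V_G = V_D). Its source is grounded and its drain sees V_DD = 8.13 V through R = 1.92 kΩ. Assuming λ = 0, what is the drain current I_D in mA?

I_D = 3.49 mA

With gate tied to drain, V_GS = V_DS ≥ V_GS − V_TN, so the device is in saturation.
KCL at the drain: ½ k_n (V_GS − V_TN)² = (V_DD − V_GS)/R.
Let x = V_GS − 0.44. Then 6.72 x² + x − 7.69 = 0, giving x = 0.998 V (positive root), so V_GS = 1.44 V.
I_D = (V_DD − V_GS)/R = (8.13 − 1.44) / 1.92 = 3.49 mA.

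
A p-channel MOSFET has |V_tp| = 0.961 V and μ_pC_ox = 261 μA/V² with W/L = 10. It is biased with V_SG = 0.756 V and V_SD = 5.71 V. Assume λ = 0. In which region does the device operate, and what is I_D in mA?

Cutoff; I_D = 0 mA

V_SG = 0.756 V < |V_tp| = 0.961 V, so the transistor is in cutoff.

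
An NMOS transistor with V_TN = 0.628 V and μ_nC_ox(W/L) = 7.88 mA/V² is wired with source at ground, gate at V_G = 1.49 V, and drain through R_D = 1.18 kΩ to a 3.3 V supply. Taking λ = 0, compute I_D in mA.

I_D = 2.38 mA

V_GS = V_G = 1.49 V, so V_ov = 1.49 − 0.628 = 0.862 V.
Assume saturation: I_D = ½ k_n V_ov² = 0.5 × 7.88 × 0.862² = 2.93 mA, giving V_DS = V_DD − I_D R_D = 3.3 − 2.93 × 1.18 = -0.155 V.
But -0.155 V < V_ov = 0.862 V, so the device is actually in triode.
In triode I_D = k_n[V_ov V_DS − ½ V_DS²] and I_D = (V_DD − V_DS)/R_D. Equating: 4.65 V_DS² − 9.015 V_DS + 3.3 = 0, giving V_DS = 0.49 V (the root below V_ov).
I_D = (3.3 − 0.49) / 1.18 = 2.38 mA.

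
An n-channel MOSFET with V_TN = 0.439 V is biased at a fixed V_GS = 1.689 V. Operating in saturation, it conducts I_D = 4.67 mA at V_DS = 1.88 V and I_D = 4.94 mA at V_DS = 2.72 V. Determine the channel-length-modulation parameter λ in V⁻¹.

λ = 0.0791 V⁻¹

With V_GS fixed, I_D ∝ (1 + λ V_DS) in saturation, so I_D2/I_D1 = (1 + λ V_DS2)/(1 + λ V_DS1).
4.94/4.67 = 1.058 = (1 + 2.72 λ)/(1 + 1.88 λ).
Solving: λ (I_D1 V_DS2 − I_D2 V_DS1) = I_D2 − I_D1, so λ = (4.94 − 4.67) / (4.67 × 2.72 − 4.94 × 1.88) = 0.27 / 3.42 = 0.0791 V⁻¹.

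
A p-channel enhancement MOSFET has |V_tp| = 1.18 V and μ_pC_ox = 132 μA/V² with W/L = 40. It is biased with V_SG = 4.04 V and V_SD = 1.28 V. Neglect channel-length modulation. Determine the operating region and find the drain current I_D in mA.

Triode; I_D = 15.0 mA

k_p = μ_pC_ox · (W/L) = 5.28 mA/V².
V_ov = V_SG − |V_tp| = 4.04 − 1.18 = 2.86 V.
Since V_SD = 1.28 V < V_ov = 2.86 V, the device is in the triode region.
I_D = k_p [V_ov · V_SD − ½ V_SD²] = 5.28 × [2.86 × 1.28 − 0.5 × 1.28²] = 15 mA.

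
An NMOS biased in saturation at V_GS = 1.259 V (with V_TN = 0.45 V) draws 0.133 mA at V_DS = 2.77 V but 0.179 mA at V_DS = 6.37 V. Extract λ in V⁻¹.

With V_GS fixed, I_D ∝ (1 + λ V_DS) in saturation, so I_D2/I_D1 = (1 + λ V_DS2)/(1 + λ V_DS1).
0.179/0.133 = 1.346 = (1 + 6.37 λ)/(1 + 2.77 λ).
Solving: λ (I_D1 V_DS2 − I_D2 V_DS1) = I_D2 − I_D1, so λ = (0.179 − 0.133) / (0.133 × 6.37 − 0.179 × 2.77) = 0.046 / 0.351 = 0.131 V⁻¹.

λ = 0.131 V⁻¹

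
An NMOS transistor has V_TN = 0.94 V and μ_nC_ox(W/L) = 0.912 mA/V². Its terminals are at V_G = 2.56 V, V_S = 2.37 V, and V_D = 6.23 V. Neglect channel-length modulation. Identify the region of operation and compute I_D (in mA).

V_GS = V_G − V_S = 2.56 − 2.37 = 0.19 V; V_DS = V_D − V_S = 6.23 − 2.37 = 3.86 V.
V_GS = 0.19 V < V_TN = 0.94 V, so the transistor is in cutoff.

Cutoff; I_D = 0 mA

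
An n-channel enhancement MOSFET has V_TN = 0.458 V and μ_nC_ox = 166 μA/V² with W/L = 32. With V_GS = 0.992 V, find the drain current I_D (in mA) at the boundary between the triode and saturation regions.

At the boundary V_DS = V_ov = V_GS − V_TN = 0.992 − 0.458 = 0.534 V.
k_n = μ_nC_ox · (W/L) = 5.312 mA/V².
I_D = ½ k_n V_ov² = 0.5 × 5.312 × 0.534² = 0.757 mA.

I_D = 0.757 mA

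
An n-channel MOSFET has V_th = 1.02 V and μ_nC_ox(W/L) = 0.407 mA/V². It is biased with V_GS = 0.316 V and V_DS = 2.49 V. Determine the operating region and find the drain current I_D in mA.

V_GS = 0.316 V < V_th = 1.02 V, so the transistor is in cutoff.

Cutoff; I_D = 0 mA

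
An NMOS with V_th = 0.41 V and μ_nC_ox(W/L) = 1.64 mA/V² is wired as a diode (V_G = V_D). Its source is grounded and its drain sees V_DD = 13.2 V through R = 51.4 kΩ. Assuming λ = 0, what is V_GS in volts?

With gate tied to drain, V_GS = V_DS ≥ V_GS − V_th, so the device is in saturation.
KCL at the drain: ½ k_n (V_GS − V_th)² = (V_DD − V_GS)/R.
Let x = V_GS − 0.41. Then 42.1 x² + x − 12.79 = 0, giving x = 0.539 V (positive root), so V_GS = 0.949 V.
I_D = (V_DD − V_GS)/R = (13.2 − 0.949) / 51.4 = 0.238 mA.

V_GS = 0.949 V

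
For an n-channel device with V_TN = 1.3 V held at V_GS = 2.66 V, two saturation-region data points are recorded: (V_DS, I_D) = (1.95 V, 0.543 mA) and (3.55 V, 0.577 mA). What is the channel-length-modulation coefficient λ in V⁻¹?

λ = 0.0424 V⁻¹

With V_GS fixed, I_D ∝ (1 + λ V_DS) in saturation, so I_D2/I_D1 = (1 + λ V_DS2)/(1 + λ V_DS1).
0.577/0.543 = 1.063 = (1 + 3.55 λ)/(1 + 1.95 λ).
Solving: λ (I_D1 V_DS2 − I_D2 V_DS1) = I_D2 − I_D1, so λ = (0.577 − 0.543) / (0.543 × 3.55 − 0.577 × 1.95) = 0.034 / 0.803 = 0.0424 V⁻¹.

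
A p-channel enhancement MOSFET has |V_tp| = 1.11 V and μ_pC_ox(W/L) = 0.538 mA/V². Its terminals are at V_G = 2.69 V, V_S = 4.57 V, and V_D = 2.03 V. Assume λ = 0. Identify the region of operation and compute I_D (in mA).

Saturation; I_D = 0.159 mA

V_SG = V_S − V_G = 4.57 − 2.69 = 1.88 V; V_SD = V_S − V_D = 4.57 − 2.03 = 2.54 V.
V_ov = V_SG − |V_tp| = 1.88 − 1.11 = 0.77 V.
Since V_SD = 2.54 V ≥ V_ov = 0.77 V, the device is in saturation.
I_D = ½ k_p V_ov² = 0.5 × 0.538 × 0.77² = 0.159 mA.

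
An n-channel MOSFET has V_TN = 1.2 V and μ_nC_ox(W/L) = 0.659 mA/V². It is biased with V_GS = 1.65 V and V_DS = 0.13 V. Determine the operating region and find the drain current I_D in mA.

Triode; I_D = 0.0330 mA

V_ov = V_GS − V_TN = 1.65 − 1.2 = 0.45 V.
Since V_DS = 0.13 V < V_ov = 0.45 V, the device is in the triode region.
I_D = k_n [V_ov · V_DS − ½ V_DS²] = 0.659 × [0.45 × 0.13 − 0.5 × 0.13²] = 0.033 mA.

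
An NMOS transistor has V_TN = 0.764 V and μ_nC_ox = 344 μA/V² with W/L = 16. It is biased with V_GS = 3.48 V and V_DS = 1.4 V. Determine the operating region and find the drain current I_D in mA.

k_n = μ_nC_ox · (W/L) = 5.504 mA/V².
V_ov = V_GS − V_TN = 3.48 − 0.764 = 2.72 V.
Since V_DS = 1.4 V < V_ov = 2.72 V, the device is in the triode region.
I_D = k_n [V_ov · V_DS − ½ V_DS²] = 5.504 × [2.72 × 1.4 − 0.5 × 1.4²] = 15.5 mA.

Triode; I_D = 15.5 mA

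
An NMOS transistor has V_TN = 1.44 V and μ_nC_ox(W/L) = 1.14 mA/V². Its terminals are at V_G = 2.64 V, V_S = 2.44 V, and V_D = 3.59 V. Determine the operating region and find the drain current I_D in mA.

Cutoff; I_D = 0 mA

V_GS = V_G − V_S = 2.64 − 2.44 = 0.2 V; V_DS = V_D − V_S = 3.59 − 2.44 = 1.15 V.
V_GS = 0.2 V < V_TN = 1.44 V, so the transistor is in cutoff.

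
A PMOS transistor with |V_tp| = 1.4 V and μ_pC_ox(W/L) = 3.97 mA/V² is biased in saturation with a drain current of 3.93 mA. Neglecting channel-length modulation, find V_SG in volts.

V_SG = 2.81 V

In saturation I_D = ½ k_p (V_SG − |V_tp|)², so V_SG − |V_tp| = √(2 I_D / k_p) = √(2 × 3.93 / 3.97) = 1.41 V.
V_SG = 1.4 + 1.41 = 2.81 V.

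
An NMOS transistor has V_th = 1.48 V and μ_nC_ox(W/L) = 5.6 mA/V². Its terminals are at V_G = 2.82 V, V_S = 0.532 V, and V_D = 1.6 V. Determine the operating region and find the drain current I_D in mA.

Saturation; I_D = 1.83 mA

V_GS = V_G − V_S = 2.82 − 0.532 = 2.29 V; V_DS = V_D − V_S = 1.6 − 0.532 = 1.07 V.
V_ov = V_GS − V_th = 2.29 − 1.48 = 0.808 V.
Since V_DS = 1.07 V ≥ V_ov = 0.808 V, the device is in saturation.
I_D = ½ k_n V_ov² = 0.5 × 5.6 × 0.808² = 1.83 mA.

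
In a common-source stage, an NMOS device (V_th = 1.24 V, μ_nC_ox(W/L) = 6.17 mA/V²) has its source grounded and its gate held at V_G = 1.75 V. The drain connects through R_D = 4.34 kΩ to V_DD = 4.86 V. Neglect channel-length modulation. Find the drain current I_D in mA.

I_D = 0.802 mA

V_GS = V_G = 1.75 V, so V_ov = 1.75 − 1.24 = 0.51 V.
Assume saturation: I_D = ½ k_n V_ov² = 0.5 × 6.17 × 0.51² = 0.802 mA, giving V_DS = V_DD − I_D R_D = 4.86 − 0.802 × 4.34 = 1.38 V.
V_DS = 1.38 V ≥ V_ov = 0.51 V, confirming saturation.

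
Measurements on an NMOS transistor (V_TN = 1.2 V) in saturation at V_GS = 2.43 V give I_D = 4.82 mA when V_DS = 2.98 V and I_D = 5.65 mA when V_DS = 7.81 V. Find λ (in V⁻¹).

λ = 0.0399 V⁻¹

With V_GS fixed, I_D ∝ (1 + λ V_DS) in saturation, so I_D2/I_D1 = (1 + λ V_DS2)/(1 + λ V_DS1).
5.65/4.82 = 1.172 = (1 + 7.81 λ)/(1 + 2.98 λ).
Solving: λ (I_D1 V_DS2 − I_D2 V_DS1) = I_D2 − I_D1, so λ = (5.65 − 4.82) / (4.82 × 7.81 − 5.65 × 2.98) = 0.83 / 20.8 = 0.0399 V⁻¹.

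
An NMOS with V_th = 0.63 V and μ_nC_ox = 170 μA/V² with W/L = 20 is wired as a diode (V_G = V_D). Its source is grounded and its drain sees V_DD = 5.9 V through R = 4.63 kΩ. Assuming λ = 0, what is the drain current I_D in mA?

With gate tied to drain, V_GS = V_DS ≥ V_GS − V_th, so the device is in saturation.
k_n = μ_nC_ox · (W/L) = 3.4 mA/V².
KCL at the drain: ½ k_n (V_GS − V_th)² = (V_DD − V_GS)/R.
Let x = V_GS − 0.63. Then 7.87 x² + x − 5.27 = 0, giving x = 0.757 V (positive root), so V_GS = 1.39 V.
I_D = (V_DD − V_GS)/R = (5.9 − 1.39) / 4.63 = 0.975 mA.

I_D = 0.975 mA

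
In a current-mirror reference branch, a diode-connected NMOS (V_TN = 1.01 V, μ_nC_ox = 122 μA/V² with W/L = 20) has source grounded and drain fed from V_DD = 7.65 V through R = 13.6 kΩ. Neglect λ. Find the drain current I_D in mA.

I_D = 0.444 mA

With gate tied to drain, V_GS = V_DS ≥ V_GS − V_TN, so the device is in saturation.
k_n = μ_nC_ox · (W/L) = 2.44 mA/V².
KCL at the drain: ½ k_n (V_GS − V_TN)² = (V_DD − V_GS)/R.
Let x = V_GS − 1.01. Then 16.6 x² + x − 6.64 = 0, giving x = 0.603 V (positive root), so V_GS = 1.61 V.
I_D = (V_DD − V_GS)/R = (7.65 − 1.61) / 13.6 = 0.444 mA.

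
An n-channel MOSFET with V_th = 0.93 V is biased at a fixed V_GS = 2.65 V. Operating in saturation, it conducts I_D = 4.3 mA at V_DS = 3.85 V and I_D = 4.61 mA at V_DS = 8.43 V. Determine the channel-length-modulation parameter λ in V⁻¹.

λ = 0.0168 V⁻¹

With V_GS fixed, I_D ∝ (1 + λ V_DS) in saturation, so I_D2/I_D1 = (1 + λ V_DS2)/(1 + λ V_DS1).
4.61/4.3 = 1.072 = (1 + 8.43 λ)/(1 + 3.85 λ).
Solving: λ (I_D1 V_DS2 − I_D2 V_DS1) = I_D2 − I_D1, so λ = (4.61 − 4.3) / (4.3 × 8.43 − 4.61 × 3.85) = 0.31 / 18.5 = 0.0168 V⁻¹.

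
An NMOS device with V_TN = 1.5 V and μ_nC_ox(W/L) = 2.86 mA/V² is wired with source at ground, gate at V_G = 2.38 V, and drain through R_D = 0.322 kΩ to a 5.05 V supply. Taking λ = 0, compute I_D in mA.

V_GS = V_G = 2.38 V, so V_ov = 2.38 − 1.5 = 0.88 V.
Assume saturation: I_D = ½ k_n V_ov² = 0.5 × 2.86 × 0.88² = 1.11 mA, giving V_DS = V_DD − I_D R_D = 5.05 − 1.11 × 0.322 = 4.69 V.
V_DS = 4.69 V ≥ V_ov = 0.88 V, confirming saturation.

I_D = 1.11 mA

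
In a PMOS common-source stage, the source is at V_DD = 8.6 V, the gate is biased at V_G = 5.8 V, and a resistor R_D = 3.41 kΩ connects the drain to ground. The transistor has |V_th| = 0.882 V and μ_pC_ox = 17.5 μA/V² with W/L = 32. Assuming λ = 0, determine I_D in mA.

V_SG = V_DD − V_G = 8.6 − 5.8 = 2.8 V, so V_ov = 2.8 − 0.882 = 1.92 V.
k_p = μ_pC_ox · (W/L) = 0.56 mA/V².
Assume saturation: I_D = ½ k_p V_ov² = 0.5 × 0.56 × 1.92² = 1.03 mA, giving V_SD = V_DD − I_D R_D = 8.6 − 1.03 × 3.41 = 5.09 V.
V_SD = 5.09 V ≥ V_ov = 1.92 V, confirming saturation.

I_D = 1.03 mA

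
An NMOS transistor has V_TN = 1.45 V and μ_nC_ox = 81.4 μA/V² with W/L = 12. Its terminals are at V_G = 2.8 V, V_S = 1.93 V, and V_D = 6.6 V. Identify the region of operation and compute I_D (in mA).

Cutoff; I_D = 0 mA

V_GS = V_G − V_S = 2.8 − 1.93 = 0.87 V; V_DS = V_D − V_S = 6.6 − 1.93 = 4.67 V.
V_GS = 0.87 V < V_TN = 1.45 V, so the transistor is in cutoff.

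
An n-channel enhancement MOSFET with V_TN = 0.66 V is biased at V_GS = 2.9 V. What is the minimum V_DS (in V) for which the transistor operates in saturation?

V_DS,sat = 2.24 V

The boundary between triode and saturation is V_DS = V_GS − V_TN = V_ov.
V_ov = 2.9 − 0.66 = 2.24 V.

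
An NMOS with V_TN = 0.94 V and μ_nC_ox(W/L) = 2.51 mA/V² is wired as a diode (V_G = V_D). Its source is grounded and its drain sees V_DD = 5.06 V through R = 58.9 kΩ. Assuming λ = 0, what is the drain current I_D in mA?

I_D = 0.0661 mA

With gate tied to drain, V_GS = V_DS ≥ V_GS − V_TN, so the device is in saturation.
KCL at the drain: ½ k_n (V_GS − V_TN)² = (V_DD − V_GS)/R.
Let x = V_GS − 0.94. Then 73.9 x² + x − 4.12 = 0, giving x = 0.229 V (positive root), so V_GS = 1.17 V.
I_D = (V_DD − V_GS)/R = (5.06 − 1.17) / 58.9 = 0.0661 mA.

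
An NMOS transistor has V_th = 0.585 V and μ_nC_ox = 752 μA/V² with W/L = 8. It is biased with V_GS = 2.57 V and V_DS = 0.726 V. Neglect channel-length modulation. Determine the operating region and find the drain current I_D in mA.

Triode; I_D = 7.08 mA

k_n = μ_nC_ox · (W/L) = 6.016 mA/V².
V_ov = V_GS − V_th = 2.57 − 0.585 = 1.98 V.
Since V_DS = 0.726 V < V_ov = 1.98 V, the device is in the triode region.
I_D = k_n [V_ov · V_DS − ½ V_DS²] = 6.016 × [1.98 × 0.726 − 0.5 × 0.726²] = 7.08 mA.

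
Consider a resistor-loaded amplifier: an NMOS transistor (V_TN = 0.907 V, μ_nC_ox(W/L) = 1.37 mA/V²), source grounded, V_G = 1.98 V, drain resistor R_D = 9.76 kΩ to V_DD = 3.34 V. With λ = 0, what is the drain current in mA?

V_GS = V_G = 1.98 V, so V_ov = 1.98 − 0.907 = 1.07 V.
Assume saturation: I_D = ½ k_n V_ov² = 0.5 × 1.37 × 1.07² = 0.789 mA, giving V_DS = V_DD − I_D R_D = 3.34 − 0.789 × 9.76 = -4.36 V.
But -4.36 V < V_ov = 1.07 V, so the device is actually in triode.
In triode I_D = k_n[V_ov V_DS − ½ V_DS²] and I_D = (V_DD − V_DS)/R_D. Equating: 6.69 V_DS² − 15.35 V_DS + 3.34 = 0, giving V_DS = 0.243 V (the root below V_ov).
I_D = (3.34 − 0.243) / 9.76 = 0.317 mA.

I_D = 0.317 mA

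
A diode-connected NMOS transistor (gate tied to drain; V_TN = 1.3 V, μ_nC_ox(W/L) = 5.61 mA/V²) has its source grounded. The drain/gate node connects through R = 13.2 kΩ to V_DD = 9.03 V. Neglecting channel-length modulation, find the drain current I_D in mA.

With gate tied to drain, V_GS = V_DS ≥ V_GS − V_TN, so the device is in saturation.
KCL at the drain: ½ k_n (V_GS − V_TN)² = (V_DD − V_GS)/R.
Let x = V_GS − 1.3. Then 37 x² + x − 7.73 = 0, giving x = 0.444 V (positive root), so V_GS = 1.74 V.
I_D = (V_DD − V_GS)/R = (9.03 − 1.74) / 13.2 = 0.552 mA.

I_D = 0.552 mA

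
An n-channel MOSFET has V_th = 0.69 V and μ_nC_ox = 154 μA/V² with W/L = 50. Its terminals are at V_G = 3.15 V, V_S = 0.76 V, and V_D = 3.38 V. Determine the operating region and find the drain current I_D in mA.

Saturation; I_D = 11.1 mA

V_GS = V_G − V_S = 3.15 − 0.76 = 2.39 V; V_DS = V_D − V_S = 3.38 − 0.76 = 2.62 V.
k_n = μ_nC_ox · (W/L) = 7.7 mA/V².
V_ov = V_GS − V_th = 2.39 − 0.69 = 1.7 V.
Since V_DS = 2.62 V ≥ V_ov = 1.7 V, the device is in saturation.
I_D = ½ k_n V_ov² = 0.5 × 7.7 × 1.7² = 11.1 mA.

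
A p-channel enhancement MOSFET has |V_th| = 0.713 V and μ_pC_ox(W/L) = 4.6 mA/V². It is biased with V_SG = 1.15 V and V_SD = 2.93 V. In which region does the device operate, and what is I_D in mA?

V_ov = V_SG − |V_th| = 1.15 − 0.713 = 0.437 V.
Since V_SD = 2.93 V ≥ V_ov = 0.437 V, the device is in saturation.
I_D = ½ k_p V_ov² = 0.5 × 4.6 × 0.437² = 0.439 mA.

Saturation; I_D = 0.439 mA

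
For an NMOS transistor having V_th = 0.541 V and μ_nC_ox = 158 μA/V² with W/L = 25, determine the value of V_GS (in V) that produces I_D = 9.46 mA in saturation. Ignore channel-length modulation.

V_GS = 2.73 V

k_n = μ_nC_ox · (W/L) = 3.95 mA/V².
In saturation I_D = ½ k_n (V_GS − V_th)², so V_GS − V_th = √(2 I_D / k_n) = √(2 × 9.46 / 3.95) = 2.19 V.
V_GS = 0.541 + 2.19 = 2.73 V.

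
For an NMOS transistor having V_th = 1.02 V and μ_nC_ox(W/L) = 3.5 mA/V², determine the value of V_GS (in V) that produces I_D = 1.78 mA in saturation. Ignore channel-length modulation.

V_GS = 2.03 V

In saturation I_D = ½ k_n (V_GS − V_th)², so V_GS − V_th = √(2 I_D / k_n) = √(2 × 1.78 / 3.5) = 1.01 V.
V_GS = 1.02 + 1.01 = 2.03 V.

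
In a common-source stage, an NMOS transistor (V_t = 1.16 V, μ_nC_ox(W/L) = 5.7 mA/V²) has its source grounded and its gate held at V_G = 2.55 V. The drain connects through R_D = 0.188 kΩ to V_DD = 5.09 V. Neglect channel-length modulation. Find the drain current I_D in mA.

V_GS = V_G = 2.55 V, so V_ov = 2.55 − 1.16 = 1.39 V.
Assume saturation: I_D = ½ k_n V_ov² = 0.5 × 5.7 × 1.39² = 5.51 mA, giving V_DS = V_DD − I_D R_D = 5.09 − 5.51 × 0.188 = 4.05 V.
V_DS = 4.05 V ≥ V_ov = 1.39 V, confirming saturation.

I_D = 5.51 mA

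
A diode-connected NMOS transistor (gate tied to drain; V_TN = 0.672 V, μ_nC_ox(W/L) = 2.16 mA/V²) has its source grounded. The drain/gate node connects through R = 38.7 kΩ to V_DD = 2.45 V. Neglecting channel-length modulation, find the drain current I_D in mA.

I_D = 0.0409 mA

With gate tied to drain, V_GS = V_DS ≥ V_GS − V_TN, so the device is in saturation.
KCL at the drain: ½ k_n (V_GS − V_TN)² = (V_DD − V_GS)/R.
Let x = V_GS − 0.672. Then 41.8 x² + x − 1.778 = 0, giving x = 0.195 V (positive root), so V_GS = 0.867 V.
I_D = (V_DD − V_GS)/R = (2.45 − 0.867) / 38.7 = 0.0409 mA.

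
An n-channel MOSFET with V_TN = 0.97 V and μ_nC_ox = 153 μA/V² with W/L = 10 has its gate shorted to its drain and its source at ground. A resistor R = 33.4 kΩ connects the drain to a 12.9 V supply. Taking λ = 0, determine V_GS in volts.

With gate tied to drain, V_GS = V_DS ≥ V_GS − V_TN, so the device is in saturation.
k_n = μ_nC_ox · (W/L) = 1.53 mA/V².
KCL at the drain: ½ k_n (V_GS − V_TN)² = (V_DD − V_GS)/R.
Let x = V_GS − 0.97. Then 25.6 x² + x − 11.93 = 0, giving x = 0.664 V (positive root), so V_GS = 1.63 V.
I_D = (V_DD − V_GS)/R = (12.9 − 1.63) / 33.4 = 0.337 mA.

V_GS = 1.63 V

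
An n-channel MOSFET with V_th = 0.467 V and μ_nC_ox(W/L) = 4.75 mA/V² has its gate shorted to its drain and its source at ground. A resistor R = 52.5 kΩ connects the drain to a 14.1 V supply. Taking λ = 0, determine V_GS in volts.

With gate tied to drain, V_GS = V_DS ≥ V_GS − V_th, so the device is in saturation.
KCL at the drain: ½ k_n (V_GS − V_th)² = (V_DD − V_GS)/R.
Let x = V_GS − 0.467. Then 125 x² + x − 13.63 = 0, giving x = 0.327 V (positive root), so V_GS = 0.794 V.
I_D = (V_DD − V_GS)/R = (14.1 − 0.794) / 52.5 = 0.253 mA.

V_GS = 0.794 V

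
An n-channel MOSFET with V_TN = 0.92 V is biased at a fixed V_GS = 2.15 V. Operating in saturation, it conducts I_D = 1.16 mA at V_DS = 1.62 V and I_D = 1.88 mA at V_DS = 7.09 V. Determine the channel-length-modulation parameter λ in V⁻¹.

λ = 0.139 V⁻¹

With V_GS fixed, I_D ∝ (1 + λ V_DS) in saturation, so I_D2/I_D1 = (1 + λ V_DS2)/(1 + λ V_DS1).
1.88/1.16 = 1.621 = (1 + 7.09 λ)/(1 + 1.62 λ).
Solving: λ (I_D1 V_DS2 − I_D2 V_DS1) = I_D2 − I_D1, so λ = (1.88 − 1.16) / (1.16 × 7.09 − 1.88 × 1.62) = 0.72 / 5.18 = 0.139 V⁻¹.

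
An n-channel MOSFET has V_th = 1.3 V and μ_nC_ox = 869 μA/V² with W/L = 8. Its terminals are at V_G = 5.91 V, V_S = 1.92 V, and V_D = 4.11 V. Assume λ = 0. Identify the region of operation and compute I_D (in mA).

V_GS = V_G − V_S = 5.91 − 1.92 = 3.99 V; V_DS = V_D − V_S = 4.11 − 1.92 = 2.19 V.
k_n = μ_nC_ox · (W/L) = 6.952 mA/V².
V_ov = V_GS − V_th = 3.99 − 1.3 = 2.69 V.
Since V_DS = 2.19 V < V_ov = 2.69 V, the device is in the triode region.
I_D = k_n [V_ov · V_DS − ½ V_DS²] = 6.952 × [2.69 × 2.19 − 0.5 × 2.19²] = 24.3 mA.

Triode; I_D = 24.3 mA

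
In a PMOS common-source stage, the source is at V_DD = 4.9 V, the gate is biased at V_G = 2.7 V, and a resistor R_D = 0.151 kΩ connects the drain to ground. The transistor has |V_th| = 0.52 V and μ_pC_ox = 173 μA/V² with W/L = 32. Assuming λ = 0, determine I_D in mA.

V_SG = V_DD − V_G = 4.9 − 2.7 = 2.2 V, so V_ov = 2.2 − 0.52 = 1.68 V.
k_p = μ_pC_ox · (W/L) = 5.536 mA/V².
Assume saturation: I_D = ½ k_p V_ov² = 0.5 × 5.536 × 1.68² = 7.81 mA, giving V_SD = V_DD − I_D R_D = 4.9 − 7.81 × 0.151 = 3.72 V.
V_SD = 3.72 V ≥ V_ov = 1.68 V, confirming saturation.

I_D = 7.81 mA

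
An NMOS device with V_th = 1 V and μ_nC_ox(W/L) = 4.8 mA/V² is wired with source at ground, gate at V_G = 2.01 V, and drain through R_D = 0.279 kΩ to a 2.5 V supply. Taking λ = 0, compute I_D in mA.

I_D = 2.45 mA

V_GS = V_G = 2.01 V, so V_ov = 2.01 − 1 = 1.01 V.
Assume saturation: I_D = ½ k_n V_ov² = 0.5 × 4.8 × 1.01² = 2.45 mA, giving V_DS = V_DD − I_D R_D = 2.5 − 2.45 × 0.279 = 1.82 V.
V_DS = 1.82 V ≥ V_ov = 1.01 V, confirming saturation.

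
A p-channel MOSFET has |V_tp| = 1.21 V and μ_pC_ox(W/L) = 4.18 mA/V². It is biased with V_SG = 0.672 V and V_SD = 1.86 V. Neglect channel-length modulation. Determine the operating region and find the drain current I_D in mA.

Cutoff; I_D = 0 mA

V_SG = 0.672 V < |V_tp| = 1.21 V, so the transistor is in cutoff.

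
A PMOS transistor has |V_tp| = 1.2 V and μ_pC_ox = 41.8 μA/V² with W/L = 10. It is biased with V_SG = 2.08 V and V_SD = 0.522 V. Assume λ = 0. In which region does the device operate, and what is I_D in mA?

k_p = μ_pC_ox · (W/L) = 0.418 mA/V².
V_ov = V_SG − |V_tp| = 2.08 − 1.2 = 0.88 V.
Since V_SD = 0.522 V < V_ov = 0.88 V, the device is in the triode region.
I_D = k_p [V_ov · V_SD − ½ V_SD²] = 0.418 × [0.88 × 0.522 − 0.5 × 0.522²] = 0.135 mA.

Triode; I_D = 0.135 mA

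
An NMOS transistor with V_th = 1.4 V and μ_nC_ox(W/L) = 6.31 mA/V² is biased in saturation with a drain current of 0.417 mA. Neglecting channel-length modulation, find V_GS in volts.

V_GS = 1.76 V

In saturation I_D = ½ k_n (V_GS − V_th)², so V_GS − V_th = √(2 I_D / k_n) = √(2 × 0.417 / 6.31) = 0.364 V.
V_GS = 1.4 + 0.364 = 1.76 V.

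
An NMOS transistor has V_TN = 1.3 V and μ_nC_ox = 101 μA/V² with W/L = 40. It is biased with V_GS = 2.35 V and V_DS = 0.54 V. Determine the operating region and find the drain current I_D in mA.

Triode; I_D = 1.70 mA

k_n = μ_nC_ox · (W/L) = 4.04 mA/V².
V_ov = V_GS − V_TN = 2.35 − 1.3 = 1.05 V.
Since V_DS = 0.54 V < V_ov = 1.05 V, the device is in the triode region.
I_D = k_n [V_ov · V_DS − ½ V_DS²] = 4.04 × [1.05 × 0.54 − 0.5 × 0.54²] = 1.7 mA.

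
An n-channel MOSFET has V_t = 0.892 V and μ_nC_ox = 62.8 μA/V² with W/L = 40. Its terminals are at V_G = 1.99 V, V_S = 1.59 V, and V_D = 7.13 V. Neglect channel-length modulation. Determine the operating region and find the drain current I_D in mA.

V_GS = V_G − V_S = 1.99 − 1.59 = 0.4 V; V_DS = V_D − V_S = 7.13 − 1.59 = 5.54 V.
V_GS = 0.4 V < V_t = 0.892 V, so the transistor is in cutoff.

Cutoff; I_D = 0 mA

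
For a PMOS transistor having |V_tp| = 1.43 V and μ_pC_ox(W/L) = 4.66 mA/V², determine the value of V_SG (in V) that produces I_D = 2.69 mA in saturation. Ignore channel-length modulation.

V_SG = 2.50 V

In saturation I_D = ½ k_p (V_SG − |V_tp|)², so V_SG − |V_tp| = √(2 I_D / k_p) = √(2 × 2.69 / 4.66) = 1.07 V.
V_SG = 1.43 + 1.07 = 2.5 V.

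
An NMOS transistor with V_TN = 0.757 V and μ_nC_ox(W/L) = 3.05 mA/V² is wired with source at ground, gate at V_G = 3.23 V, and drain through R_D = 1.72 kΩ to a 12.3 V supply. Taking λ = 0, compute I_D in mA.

I_D = 6.50 mA

V_GS = V_G = 3.23 V, so V_ov = 3.23 − 0.757 = 2.47 V.
Assume saturation: I_D = ½ k_n V_ov² = 0.5 × 3.05 × 2.47² = 9.33 mA, giving V_DS = V_DD − I_D R_D = 12.3 − 9.33 × 1.72 = -3.74 V.
But -3.74 V < V_ov = 2.47 V, so the device is actually in triode.
In triode I_D = k_n[V_ov V_DS − ½ V_DS²] and I_D = (V_DD − V_DS)/R_D. Equating: 2.62 V_DS² − 13.97 V_DS + 12.3 = 0, giving V_DS = 1.11 V (the root below V_ov).
I_D = (12.3 − 1.11) / 1.72 = 6.5 mA.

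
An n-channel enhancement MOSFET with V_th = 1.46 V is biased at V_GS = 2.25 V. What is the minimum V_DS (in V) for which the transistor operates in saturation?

V_DS,sat = 0.790 V

The boundary between triode and saturation is V_DS = V_GS − V_th = V_ov.
V_ov = 2.25 − 1.46 = 0.79 V.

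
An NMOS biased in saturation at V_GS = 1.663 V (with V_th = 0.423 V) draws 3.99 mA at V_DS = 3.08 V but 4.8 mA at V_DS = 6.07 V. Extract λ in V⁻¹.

With V_GS fixed, I_D ∝ (1 + λ V_DS) in saturation, so I_D2/I_D1 = (1 + λ V_DS2)/(1 + λ V_DS1).
4.8/3.99 = 1.203 = (1 + 6.07 λ)/(1 + 3.08 λ).
Solving: λ (I_D1 V_DS2 − I_D2 V_DS1) = I_D2 − I_D1, so λ = (4.8 − 3.99) / (3.99 × 6.07 − 4.8 × 3.08) = 0.81 / 9.44 = 0.0858 V⁻¹.

λ = 0.0858 V⁻¹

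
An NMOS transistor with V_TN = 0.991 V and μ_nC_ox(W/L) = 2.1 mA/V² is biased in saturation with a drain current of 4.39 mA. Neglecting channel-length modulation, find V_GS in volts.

In saturation I_D = ½ k_n (V_GS − V_TN)², so V_GS − V_TN = √(2 I_D / k_n) = √(2 × 4.39 / 2.1) = 2.04 V.
V_GS = 0.991 + 2.04 = 3.04 V.

V_GS = 3.04 V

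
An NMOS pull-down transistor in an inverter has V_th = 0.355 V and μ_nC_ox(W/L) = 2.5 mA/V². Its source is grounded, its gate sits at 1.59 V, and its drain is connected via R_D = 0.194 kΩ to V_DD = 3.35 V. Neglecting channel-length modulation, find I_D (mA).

V_GS = V_G = 1.59 V, so V_ov = 1.59 − 0.355 = 1.24 V.
Assume saturation: I_D = ½ k_n V_ov² = 0.5 × 2.5 × 1.24² = 1.91 mA, giving V_DS = V_DD − I_D R_D = 3.35 − 1.91 × 0.194 = 2.98 V.
V_DS = 2.98 V ≥ V_ov = 1.24 V, confirming saturation.

I_D = 1.91 mA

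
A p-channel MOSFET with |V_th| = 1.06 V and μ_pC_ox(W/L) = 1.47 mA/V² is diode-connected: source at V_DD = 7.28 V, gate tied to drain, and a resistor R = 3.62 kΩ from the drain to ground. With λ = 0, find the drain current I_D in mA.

I_D = 1.34 mA

With gate tied to drain, V_SG = V_SD ≥ V_SG − |V_th|, so the device is in saturation.
KCL at the drain: ½ k_p (V_SG − |V_th|)² = (V_DD − V_SG)/R.
Let x = V_SG − 1.06. Then 2.66 x² + x − 6.22 = 0, giving x = 1.35 V (positive root), so V_SG = 2.41 V.
I_D = (V_DD − V_SG)/R = (7.28 − 2.41) / 3.62 = 1.34 mA.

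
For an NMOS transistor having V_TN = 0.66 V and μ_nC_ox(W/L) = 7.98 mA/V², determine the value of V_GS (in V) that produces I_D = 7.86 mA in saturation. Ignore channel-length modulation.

V_GS = 2.06 V

In saturation I_D = ½ k_n (V_GS − V_TN)², so V_GS − V_TN = √(2 I_D / k_n) = √(2 × 7.86 / 7.98) = 1.4 V.
V_GS = 0.66 + 1.4 = 2.06 V.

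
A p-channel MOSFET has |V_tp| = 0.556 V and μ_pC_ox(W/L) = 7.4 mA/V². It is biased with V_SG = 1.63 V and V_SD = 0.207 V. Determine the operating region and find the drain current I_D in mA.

Triode; I_D = 1.49 mA

V_ov = V_SG − |V_tp| = 1.63 − 0.556 = 1.07 V.
Since V_SD = 0.207 V < V_ov = 1.07 V, the device is in the triode region.
I_D = k_p [V_ov · V_SD − ½ V_SD²] = 7.4 × [1.07 × 0.207 − 0.5 × 0.207²] = 1.49 mA.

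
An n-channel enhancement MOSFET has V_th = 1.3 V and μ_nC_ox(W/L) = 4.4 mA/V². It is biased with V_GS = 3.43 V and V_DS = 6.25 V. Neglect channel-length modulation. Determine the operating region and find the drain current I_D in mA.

Saturation; I_D = 9.98 mA

V_ov = V_GS − V_th = 3.43 − 1.3 = 2.13 V.
Since V_DS = 6.25 V ≥ V_ov = 2.13 V, the device is in saturation.
I_D = ½ k_n V_ov² = 0.5 × 4.4 × 2.13² = 9.98 mA.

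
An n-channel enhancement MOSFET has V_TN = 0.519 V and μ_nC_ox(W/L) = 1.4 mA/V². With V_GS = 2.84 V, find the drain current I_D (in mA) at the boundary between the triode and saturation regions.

At the boundary V_DS = V_ov = V_GS − V_TN = 2.84 − 0.519 = 2.32 V.
I_D = ½ k_n V_ov² = 0.5 × 1.4 × 2.32² = 3.77 mA.

I_D = 3.77 mA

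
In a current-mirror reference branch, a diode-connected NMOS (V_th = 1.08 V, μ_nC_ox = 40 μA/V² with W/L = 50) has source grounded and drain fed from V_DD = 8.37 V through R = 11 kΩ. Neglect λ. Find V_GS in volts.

With gate tied to drain, V_GS = V_DS ≥ V_GS − V_th, so the device is in saturation.
k_n = μ_nC_ox · (W/L) = 2 mA/V².
KCL at the drain: ½ k_n (V_GS − V_th)² = (V_DD − V_GS)/R.
Let x = V_GS − 1.08. Then 11 x² + x − 7.29 = 0, giving x = 0.77 V (positive root), so V_GS = 1.85 V.
I_D = (V_DD − V_GS)/R = (8.37 − 1.85) / 11 = 0.593 mA.

V_GS = 1.85 V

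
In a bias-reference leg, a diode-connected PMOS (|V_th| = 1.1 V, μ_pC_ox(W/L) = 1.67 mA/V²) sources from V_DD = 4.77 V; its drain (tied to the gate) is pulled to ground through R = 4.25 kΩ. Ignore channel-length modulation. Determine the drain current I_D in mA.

With gate tied to drain, V_SG = V_SD ≥ V_SG − |V_th|, so the device is in saturation.
KCL at the drain: ½ k_p (V_SG − |V_th|)² = (V_DD − V_SG)/R.
Let x = V_SG − 1.1. Then 3.55 x² + x − 3.67 = 0, giving x = 0.886 V (positive root), so V_SG = 1.99 V.
I_D = (V_DD − V_SG)/R = (4.77 − 1.99) / 4.25 = 0.655 mA.

I_D = 0.655 mA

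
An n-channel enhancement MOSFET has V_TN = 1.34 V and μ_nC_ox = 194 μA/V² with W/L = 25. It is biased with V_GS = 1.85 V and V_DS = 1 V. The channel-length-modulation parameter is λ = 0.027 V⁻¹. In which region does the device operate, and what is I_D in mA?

k_n = μ_nC_ox · (W/L) = 4.85 mA/V².
V_ov = V_GS − V_TN = 1.85 − 1.34 = 0.51 V.
Since V_DS = 1 V ≥ V_ov = 0.51 V, the device is in saturation.
I_D = ½ k_n V_ov² (1 + λ V_DS) = 0.5 × 4.85 × 0.51² × (1 + 0.027 × 1) = 0.648 mA.

Saturation; I_D = 0.648 mA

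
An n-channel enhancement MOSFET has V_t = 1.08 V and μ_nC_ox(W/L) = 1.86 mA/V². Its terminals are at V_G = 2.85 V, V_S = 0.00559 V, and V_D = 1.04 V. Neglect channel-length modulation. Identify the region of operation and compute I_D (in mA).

V_GS = V_G − V_S = 2.85 − 0.00559 = 2.84 V; V_DS = V_D − V_S = 1.04 − 0.00559 = 1.03 V.
V_ov = V_GS − V_t = 2.84 − 1.08 = 1.76 V.
Since V_DS = 1.03 V < V_ov = 1.76 V, the device is in the triode region.
I_D = k_n [V_ov · V_DS − ½ V_DS²] = 1.86 × [1.76 × 1.03 − 0.5 × 1.03²] = 2.4 mA.

Triode; I_D = 2.40 mA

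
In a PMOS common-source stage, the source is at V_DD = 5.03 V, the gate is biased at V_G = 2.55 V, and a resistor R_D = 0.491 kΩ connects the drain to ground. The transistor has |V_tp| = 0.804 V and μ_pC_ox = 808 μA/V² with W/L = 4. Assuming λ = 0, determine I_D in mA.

I_D = 4.54 mA

V_SG = V_DD − V_G = 5.03 − 2.55 = 2.48 V, so V_ov = 2.48 − 0.804 = 1.68 V.
k_p = μ_pC_ox · (W/L) = 3.232 mA/V².
Assume saturation: I_D = ½ k_p V_ov² = 0.5 × 3.232 × 1.68² = 4.54 mA, giving V_SD = V_DD − I_D R_D = 5.03 − 4.54 × 0.491 = 2.8 V.
V_SD = 2.8 V ≥ V_ov = 1.68 V, confirming saturation.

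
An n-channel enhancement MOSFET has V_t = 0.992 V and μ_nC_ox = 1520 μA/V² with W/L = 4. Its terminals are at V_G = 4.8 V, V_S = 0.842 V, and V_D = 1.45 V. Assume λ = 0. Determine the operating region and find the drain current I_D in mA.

Triode; I_D = 9.84 mA

V_GS = V_G − V_S = 4.8 − 0.842 = 3.96 V; V_DS = V_D − V_S = 1.45 − 0.842 = 0.608 V.
k_n = μ_nC_ox · (W/L) = 6.08 mA/V².
V_ov = V_GS − V_t = 3.96 − 0.992 = 2.97 V.
Since V_DS = 0.608 V < V_ov = 2.97 V, the device is in the triode region.
I_D = k_n [V_ov · V_DS − ½ V_DS²] = 6.08 × [2.97 × 0.608 − 0.5 × 0.608²] = 9.84 mA.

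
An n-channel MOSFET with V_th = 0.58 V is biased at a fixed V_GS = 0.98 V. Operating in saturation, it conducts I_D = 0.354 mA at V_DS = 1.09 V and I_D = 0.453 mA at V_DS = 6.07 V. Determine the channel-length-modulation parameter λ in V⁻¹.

With V_GS fixed, I_D ∝ (1 + λ V_DS) in saturation, so I_D2/I_D1 = (1 + λ V_DS2)/(1 + λ V_DS1).
0.453/0.354 = 1.28 = (1 + 6.07 λ)/(1 + 1.09 λ).
Solving: λ (I_D1 V_DS2 − I_D2 V_DS1) = I_D2 − I_D1, so λ = (0.453 − 0.354) / (0.354 × 6.07 − 0.453 × 1.09) = 0.099 / 1.66 = 0.0598 V⁻¹.

λ = 0.0598 V⁻¹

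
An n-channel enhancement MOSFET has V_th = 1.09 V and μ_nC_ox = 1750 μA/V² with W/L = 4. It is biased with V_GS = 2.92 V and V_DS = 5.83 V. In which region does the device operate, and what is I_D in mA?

Saturation; I_D = 11.7 mA

k_n = μ_nC_ox · (W/L) = 7 mA/V².
V_ov = V_GS − V_th = 2.92 − 1.09 = 1.83 V.
Since V_DS = 5.83 V ≥ V_ov = 1.83 V, the device is in saturation.
I_D = ½ k_n V_ov² = 0.5 × 7 × 1.83² = 11.7 mA.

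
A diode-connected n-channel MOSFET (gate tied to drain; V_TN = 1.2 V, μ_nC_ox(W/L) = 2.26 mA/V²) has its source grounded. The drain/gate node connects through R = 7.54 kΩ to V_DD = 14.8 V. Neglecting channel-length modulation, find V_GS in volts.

V_GS = 2.41 V

With gate tied to drain, V_GS = V_DS ≥ V_GS − V_TN, so the device is in saturation.
KCL at the drain: ½ k_n (V_GS − V_TN)² = (V_DD − V_GS)/R.
Let x = V_GS − 1.2. Then 8.52 x² + x − 13.6 = 0, giving x = 1.21 V (positive root), so V_GS = 2.41 V.
I_D = (V_DD − V_GS)/R = (14.8 − 2.41) / 7.54 = 1.64 mA.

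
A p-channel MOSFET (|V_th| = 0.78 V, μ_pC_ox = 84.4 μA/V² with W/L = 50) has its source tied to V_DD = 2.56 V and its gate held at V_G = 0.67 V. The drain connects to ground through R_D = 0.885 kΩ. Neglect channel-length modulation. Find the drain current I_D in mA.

V_SG = V_DD − V_G = 2.56 − 0.67 = 1.89 V, so V_ov = 1.89 − 0.78 = 1.11 V.
k_p = μ_pC_ox · (W/L) = 4.22 mA/V².
Assume saturation: I_D = ½ k_p V_ov² = 0.5 × 4.22 × 1.11² = 2.6 mA, giving V_SD = V_DD − I_D R_D = 2.56 − 2.6 × 0.885 = 0.259 V.
But 0.259 V < V_ov = 1.11 V, so the device is actually in triode.
In triode I_D = k_p[V_ov V_SD − ½ V_SD²] and I_D = (V_DD − V_SD)/R_D. Equating: 1.87 V_SD² − 5.146 V_SD + 2.56 = 0, giving V_SD = 0.652 V (the root below V_ov).
I_D = (2.56 − 0.652) / 0.885 = 2.16 mA.

I_D = 2.16 mA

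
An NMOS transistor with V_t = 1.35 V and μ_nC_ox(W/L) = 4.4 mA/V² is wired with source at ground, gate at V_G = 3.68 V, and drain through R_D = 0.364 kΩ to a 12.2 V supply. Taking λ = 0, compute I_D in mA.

I_D = 11.9 mA

V_GS = V_G = 3.68 V, so V_ov = 3.68 − 1.35 = 2.33 V.
Assume saturation: I_D = ½ k_n V_ov² = 0.5 × 4.4 × 2.33² = 11.9 mA, giving V_DS = V_DD − I_D R_D = 12.2 − 11.9 × 0.364 = 7.85 V.
V_DS = 7.85 V ≥ V_ov = 2.33 V, confirming saturation.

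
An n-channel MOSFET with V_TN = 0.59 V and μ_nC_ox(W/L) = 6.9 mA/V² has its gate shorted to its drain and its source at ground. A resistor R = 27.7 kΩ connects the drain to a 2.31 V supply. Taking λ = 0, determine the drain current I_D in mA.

I_D = 0.0574 mA

With gate tied to drain, V_GS = V_DS ≥ V_GS − V_TN, so the device is in saturation.
KCL at the drain: ½ k_n (V_GS − V_TN)² = (V_DD − V_GS)/R.
Let x = V_GS − 0.59. Then 95.6 x² + x − 1.72 = 0, giving x = 0.129 V (positive root), so V_GS = 0.719 V.
I_D = (V_DD − V_GS)/R = (2.31 − 0.719) / 27.7 = 0.0574 mA.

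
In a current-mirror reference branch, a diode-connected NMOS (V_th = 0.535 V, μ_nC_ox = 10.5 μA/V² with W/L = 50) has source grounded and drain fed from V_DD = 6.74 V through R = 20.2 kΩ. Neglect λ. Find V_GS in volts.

V_GS = 1.53 V

With gate tied to drain, V_GS = V_DS ≥ V_GS − V_th, so the device is in saturation.
k_n = μ_nC_ox · (W/L) = 0.525 mA/V².
KCL at the drain: ½ k_n (V_GS − V_th)² = (V_DD − V_GS)/R.
Let x = V_GS − 0.535. Then 5.3 x² + x − 6.205 = 0, giving x = 0.992 V (positive root), so V_GS = 1.53 V.
I_D = (V_DD − V_GS)/R = (6.74 − 1.53) / 20.2 = 0.258 mA.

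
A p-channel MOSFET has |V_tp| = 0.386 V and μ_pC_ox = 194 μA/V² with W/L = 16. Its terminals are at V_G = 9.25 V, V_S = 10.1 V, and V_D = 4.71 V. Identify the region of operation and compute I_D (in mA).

V_SG = V_S − V_G = 10.1 − 9.25 = 0.85 V; V_SD = V_S − V_D = 10.1 − 4.71 = 5.39 V.
k_p = μ_pC_ox · (W/L) = 3.104 mA/V².
V_ov = V_SG − |V_tp| = 0.85 − 0.386 = 0.464 V.
Since V_SD = 5.39 V ≥ V_ov = 0.464 V, the device is in saturation.
I_D = ½ k_p V_ov² = 0.5 × 3.104 × 0.464² = 0.334 mA.

Saturation; I_D = 0.334 mA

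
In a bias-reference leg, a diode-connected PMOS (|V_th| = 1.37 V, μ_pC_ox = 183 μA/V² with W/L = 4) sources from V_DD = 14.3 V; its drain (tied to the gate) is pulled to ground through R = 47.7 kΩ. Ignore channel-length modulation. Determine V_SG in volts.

With gate tied to drain, V_SG = V_SD ≥ V_SG − |V_th|, so the device is in saturation.
k_p = μ_pC_ox · (W/L) = 0.732 mA/V².
KCL at the drain: ½ k_p (V_SG − |V_th|)² = (V_DD − V_SG)/R.
Let x = V_SG − 1.37. Then 17.5 x² + x − 12.93 = 0, giving x = 0.832 V (positive root), so V_SG = 2.2 V.
I_D = (V_DD − V_SG)/R = (14.3 − 2.2) / 47.7 = 0.254 mA.

V_SG = 2.20 V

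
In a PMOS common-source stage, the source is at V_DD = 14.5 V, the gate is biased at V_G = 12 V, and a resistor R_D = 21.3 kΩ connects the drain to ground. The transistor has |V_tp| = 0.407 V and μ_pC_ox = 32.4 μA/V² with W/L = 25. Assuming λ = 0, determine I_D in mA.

V_SG = V_DD − V_G = 14.5 − 12 = 2.5 V, so V_ov = 2.5 − 0.407 = 2.09 V.
k_p = μ_pC_ox · (W/L) = 0.81 mA/V².
Assume saturation: I_D = ½ k_p V_ov² = 0.5 × 0.81 × 2.09² = 1.77 mA, giving V_SD = V_DD − I_D R_D = 14.5 − 1.77 × 21.3 = -23.3 V.
But -23.3 V < V_ov = 2.09 V, so the device is actually in triode.
In triode I_D = k_p[V_ov V_SD − ½ V_SD²] and I_D = (V_DD − V_SD)/R_D. Equating: 8.63 V_SD² − 37.11 V_SD + 14.5 = 0, giving V_SD = 0.435 V (the root below V_ov).
I_D = (14.5 − 0.435) / 21.3 = 0.66 mA.

I_D = 0.660 mA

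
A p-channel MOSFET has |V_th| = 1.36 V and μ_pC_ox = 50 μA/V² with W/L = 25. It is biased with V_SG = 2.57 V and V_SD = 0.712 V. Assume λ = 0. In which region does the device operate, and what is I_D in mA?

k_p = μ_pC_ox · (W/L) = 1.25 mA/V².
V_ov = V_SG − |V_th| = 2.57 − 1.36 = 1.21 V.
Since V_SD = 0.712 V < V_ov = 1.21 V, the device is in the triode region.
I_D = k_p [V_ov · V_SD − ½ V_SD²] = 1.25 × [1.21 × 0.712 − 0.5 × 0.712²] = 0.76 mA.

Triode; I_D = 0.760 mA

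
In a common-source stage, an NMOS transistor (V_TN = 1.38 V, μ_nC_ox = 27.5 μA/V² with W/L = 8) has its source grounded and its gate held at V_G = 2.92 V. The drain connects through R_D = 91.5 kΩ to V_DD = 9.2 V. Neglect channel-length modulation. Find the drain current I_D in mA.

V_GS = V_G = 2.92 V, so V_ov = 2.92 − 1.38 = 1.54 V.
k_n = μ_nC_ox · (W/L) = 0.22 mA/V².
Assume saturation: I_D = ½ k_n V_ov² = 0.5 × 0.22 × 1.54² = 0.261 mA, giving V_DS = V_DD − I_D R_D = 9.2 − 0.261 × 91.5 = -14.7 V.
But -14.7 V < V_ov = 1.54 V, so the device is actually in triode.
In triode I_D = k_n[V_ov V_DS − ½ V_DS²] and I_D = (V_DD − V_DS)/R_D. Equating: 10.1 V_DS² − 32 V_DS + 9.2 = 0, giving V_DS = 0.32 V (the root below V_ov).
I_D = (9.2 − 0.32) / 91.5 = 0.0971 mA.

I_D = 0.0971 mA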